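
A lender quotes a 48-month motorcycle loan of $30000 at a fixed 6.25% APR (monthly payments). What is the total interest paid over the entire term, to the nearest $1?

Monthly rate = 6.25%/12 = 0.0052083; payment = 30,000 × 0.0052083 / (1 − (1+0.0052083)^−48) = $707.99.
Total paid = 48 × $707.99 = $33,983.52; interest = $33,983.52 − $30,000 = $3,983.52.

$3,984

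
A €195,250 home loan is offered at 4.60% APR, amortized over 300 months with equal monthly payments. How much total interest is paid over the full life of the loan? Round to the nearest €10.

Monthly rate = 4.6%/12 = 0.0038333; payment = 195,250 × 0.0038333 / (1 − (1+0.0038333)^−300) = €1,096.38.
Total paid = 300 × €1,096.38 = €328,914.00; interest = €328,914.00 − €195,250 = €133,664.00.

€133,660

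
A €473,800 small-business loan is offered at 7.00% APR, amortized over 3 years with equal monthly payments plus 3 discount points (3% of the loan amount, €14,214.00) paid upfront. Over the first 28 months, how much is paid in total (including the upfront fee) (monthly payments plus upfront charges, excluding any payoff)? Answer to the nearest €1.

€423,842

At 7.00% the monthly rate is 0.0058333, so the payment is 473,800 × 0.0058333 / (1 − 1.0058333^−36) = €14,629.57.
Total outlay = 28 × €14,629.57 + €14,214.00 = €423,841.96.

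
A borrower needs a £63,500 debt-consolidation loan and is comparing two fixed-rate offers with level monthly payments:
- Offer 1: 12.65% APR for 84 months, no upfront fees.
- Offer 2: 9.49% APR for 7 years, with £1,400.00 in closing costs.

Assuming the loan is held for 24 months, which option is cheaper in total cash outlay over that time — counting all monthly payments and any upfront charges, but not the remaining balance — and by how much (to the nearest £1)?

Offer 1: monthly rate = 12.65%/12 = 0.0105417; payment = 63,500 × 0.0105417 / (1 − (1+0.0105417)^−84) = £1,143.14.
Offer 2: monthly rate = 9.49%/12 = 0.0079083; payment = 63,500 × 0.0079083 / (1 − (1+0.0079083)^−84) = £1,037.52.
Over 24 months: Offer 1 costs 24 × £1,143.14 = £27,435.36; Offer 2 costs 24 × £1,037.52 + £1,400.00 = £26,300.48.
Offer 2 is cheaper by £27,435.36 − £26,300.48 = £1,134.88.

Offer 2 by £1,135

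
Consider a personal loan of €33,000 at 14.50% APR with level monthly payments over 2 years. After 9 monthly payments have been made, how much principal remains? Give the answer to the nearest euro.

With monthly rate i = 14.5%/12 = 0.0120833, the balance after k of n payments is P · [(1+i)^n − (1+i)^k] / [(1+i)^n − 1].
(1+0.0120833)^24 = 1.33410667 and (1+0.0120833)^9 = 1.11415717, so the balance is 33,000 × (1.33410667 − 1.11415717) / (1.33410667 − 1) = €21,724.60.

€21,725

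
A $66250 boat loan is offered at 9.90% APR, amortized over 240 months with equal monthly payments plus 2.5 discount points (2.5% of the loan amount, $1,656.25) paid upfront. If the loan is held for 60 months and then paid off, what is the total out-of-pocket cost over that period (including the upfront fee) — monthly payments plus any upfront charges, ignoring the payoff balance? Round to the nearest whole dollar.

Monthly rate = 9.9%/12 = 0.0082500; payment = 66,250 × 0.0082500 / (1 − (1+0.0082500)^−240) = $634.94.
Total outlay = 60 × $634.94 + $1,656.25 = $39,752.65.

$39,753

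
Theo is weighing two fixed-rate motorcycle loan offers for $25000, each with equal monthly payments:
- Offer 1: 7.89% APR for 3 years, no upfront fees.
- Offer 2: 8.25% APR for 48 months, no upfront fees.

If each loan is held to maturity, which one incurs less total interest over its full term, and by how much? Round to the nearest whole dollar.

Offer 1: monthly rate = 7.89%/12 = 0.0065750; payment = 25,000 × 0.0065750 / (1 − (1+0.0065750)^−36) = $782.14.
Total interest on Offer 1 = 36 × $782.14 − $25,000 = $3,157.04.
Offer 2: at 8.25% the monthly rate is 0.0068750, so the payment is 25,000 × 0.0068750 / (1 − 1.0068750^−48) = $613.26.
Total interest on Offer 2 = 48 × $613.26 − $25,000 = $4,436.48.
Offer 1 is lower by $1,279.44.

Offer 1 by $1,279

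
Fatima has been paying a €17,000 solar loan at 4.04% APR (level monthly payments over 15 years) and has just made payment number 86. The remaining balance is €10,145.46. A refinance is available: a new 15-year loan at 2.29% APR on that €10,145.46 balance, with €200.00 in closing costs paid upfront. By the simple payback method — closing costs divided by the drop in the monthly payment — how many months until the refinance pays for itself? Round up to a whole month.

Current payment = 17,000 × 4.04%/12 / (1 − (1+0.0033667)^−180) = €126.09.
Refinanced payment = 10,145.46 × 0.0019083 / (1 − (1+0.0019083)^−180) = €66.65.
Monthly savings = €126.09 − €66.65 = €59.44.
Break-even = €200.00 / €59.44 = 3.36 → 4 months.

4 months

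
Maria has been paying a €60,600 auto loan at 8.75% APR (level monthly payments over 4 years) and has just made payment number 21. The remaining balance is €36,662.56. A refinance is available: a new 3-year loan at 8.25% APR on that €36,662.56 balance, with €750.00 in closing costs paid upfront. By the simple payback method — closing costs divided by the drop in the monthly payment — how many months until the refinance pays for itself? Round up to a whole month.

Current payment = 60,600 × 8.75%/12 / (1 − (1+0.0072917)^−48) = €1,500.85.
Refinanced payment = 36,662.56 × 0.0068750 / (1 − (1+0.0068750)^−36) = €1,153.10.
Monthly savings = €1,500.85 − €1,153.10 = €347.75.
Break-even = €750.00 / €347.75 = 2.16 → 3 months.

3 months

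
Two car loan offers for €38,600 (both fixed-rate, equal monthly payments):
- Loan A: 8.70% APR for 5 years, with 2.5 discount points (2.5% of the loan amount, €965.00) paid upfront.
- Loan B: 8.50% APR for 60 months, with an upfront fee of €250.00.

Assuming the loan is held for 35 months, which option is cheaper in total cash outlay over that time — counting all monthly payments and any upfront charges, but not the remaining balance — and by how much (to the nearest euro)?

Loan B by €845

Loan A: monthly rate = 8.7%/12 = 0.0072500; payment = 38,600 × 0.0072500 / (1 − (1+0.0072500)^−60) = €795.66.
Loan B: monthly rate = 8.5%/12 = 0.0070833; payment = 38,600 × 0.0070833 / (1 − (1+0.0070833)^−60) = €791.94.
Over 35 months: Loan A costs 35 × €795.66 + €965.00 = €28,813.10; Loan B costs 35 × €791.94 + €250.00 = €27,967.90.
Loan B is cheaper by €28,813.10 − €27,967.90 = €845.20.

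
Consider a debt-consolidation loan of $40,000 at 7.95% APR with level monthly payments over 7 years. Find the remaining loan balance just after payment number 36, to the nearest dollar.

With monthly rate i = 7.95%/12 = 0.0066250, the balance after k of n payments is P · [(1+i)^n − (1+i)^k] / [(1+i)^n − 1].
(1+0.0066250)^84 = 1.74135700 and (1+0.0066250)^36 = 1.26834568, so the balance is 40,000 × (1.74135700 − 1.26834568) / (1.74135700 − 1) = $25,521.38.

$25,521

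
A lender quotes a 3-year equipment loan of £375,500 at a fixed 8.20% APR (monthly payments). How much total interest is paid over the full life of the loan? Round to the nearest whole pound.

Monthly rate = 8.2%/12 = 0.0068333; payment = 375,500 × 0.0068333 / (1 − (1+0.0068333)^−36) = £11,801.48.
Total paid = 36 × £11,801.48 = £424,853.28; interest = £424,853.28 − £375,500 = £49,353.28.

£49,353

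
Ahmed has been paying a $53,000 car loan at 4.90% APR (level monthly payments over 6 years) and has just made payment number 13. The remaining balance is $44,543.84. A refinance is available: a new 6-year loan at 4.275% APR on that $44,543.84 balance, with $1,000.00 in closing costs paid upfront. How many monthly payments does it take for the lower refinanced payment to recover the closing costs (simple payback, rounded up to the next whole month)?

7 months

Current payment = 53,000 × 4.9%/12 / (1 − (1+0.0040833)^−72) = $851.11.
Refinanced payment = 44,543.84 × 0.0035625 / (1 − (1+0.0035625)^−72) = $702.49.
Monthly savings = $851.11 − $702.49 = $148.62.
Break-even = $1,000.00 / $148.62 = 6.73 → 7 months.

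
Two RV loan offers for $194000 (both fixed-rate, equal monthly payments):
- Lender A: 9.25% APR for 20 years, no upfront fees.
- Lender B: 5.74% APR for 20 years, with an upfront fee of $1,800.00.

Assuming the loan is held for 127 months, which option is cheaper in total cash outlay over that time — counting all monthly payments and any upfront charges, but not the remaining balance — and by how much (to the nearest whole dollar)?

Lender A: monthly rate = 9.25%/12 = 0.0077083; payment = 194,000 × 0.0077083 / (1 − (1+0.0077083)^−240) = $1,776.78.
Lender B: monthly rate = 5.74%/12 = 0.0047833; payment = 194,000 × 0.0047833 / (1 − (1+0.0047833)^−240) = $1,360.93.
Over 127 months: Lender A costs 127 × $1,776.78 = $225,651.06; Lender B costs 127 × $1,360.93 + $1,800.00 = $174,638.11.
Lender B is cheaper by $225,651.06 − $174,638.11 = $51,012.95.

Lender B by $51,013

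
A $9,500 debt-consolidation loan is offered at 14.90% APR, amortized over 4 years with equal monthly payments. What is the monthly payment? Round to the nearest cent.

$263.91

At 14.90% the monthly rate is 0.0124167, so the payment is 9,500 × 0.0124167 / (1 − 1.0124167^−48) = $263.91.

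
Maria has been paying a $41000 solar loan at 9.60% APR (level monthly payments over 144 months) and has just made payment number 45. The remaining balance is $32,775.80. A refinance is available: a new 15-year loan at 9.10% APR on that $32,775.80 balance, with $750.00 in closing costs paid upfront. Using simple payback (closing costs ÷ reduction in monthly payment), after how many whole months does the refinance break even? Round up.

6 months

Current payment = 41,000 × 9.6%/12 / (1 − (1+0.0080000)^−144) = $480.56.
Refinanced payment = 32,775.80 × 0.0075833 / (1 − (1+0.0075833)^−180) = $334.39.
Monthly savings = $480.56 − $334.39 = $146.17.
Break-even = $750.00 / $146.17 = 5.13 → 6 months.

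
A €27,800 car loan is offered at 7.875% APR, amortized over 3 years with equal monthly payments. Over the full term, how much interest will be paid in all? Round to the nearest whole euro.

Monthly rate = 7.875%/12 = 0.0065625; payment = 27,800 × 0.0065625 / (1 − (1+0.0065625)^−36) = €869.55.
Total paid = 36 × €869.55 = €31,303.80; interest = €31,303.80 − €27,800 = €3,503.80.

€3,504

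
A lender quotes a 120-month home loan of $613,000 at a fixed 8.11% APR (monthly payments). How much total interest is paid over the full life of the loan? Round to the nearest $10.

Monthly rate = 8.11%/12 = 0.0067583; payment = 613,000 × 0.0067583 / (1 − (1+0.0067583)^−120) = $7,473.06.
Total paid = 120 × $7,473.06 = $896,767.20; interest = $896,767.20 − $613,000 = $283,767.20.

$283,770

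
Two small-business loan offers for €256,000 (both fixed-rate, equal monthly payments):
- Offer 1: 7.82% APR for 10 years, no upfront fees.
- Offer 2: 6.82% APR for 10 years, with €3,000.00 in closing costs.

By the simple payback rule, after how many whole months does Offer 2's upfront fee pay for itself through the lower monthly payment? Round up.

Offer 1: monthly rate = 7.82%/12 = 0.0065167; payment = 256,000 × 0.0065167 / (1 − (1+0.0065167)^−120) = €3,081.69.
Offer 2: monthly rate = 6.82%/12 = 0.0056833; payment = 256,000 × 0.0056833 / (1 − (1+0.0056833)^−120) = €2,948.68.
Monthly savings = €3,081.69 − €2,948.68 = €133.01.
Break-even = €3,000.00 / €133.01 = 22.55 → 23 months.

23 months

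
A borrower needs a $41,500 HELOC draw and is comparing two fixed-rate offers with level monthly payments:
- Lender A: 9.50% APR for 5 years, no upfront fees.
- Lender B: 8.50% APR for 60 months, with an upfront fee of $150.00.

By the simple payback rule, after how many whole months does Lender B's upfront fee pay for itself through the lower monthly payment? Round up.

8 months

Lender A: monthly rate = 9.5%/12 = 0.0079167; payment = 41,500 × 0.0079167 / (1 − (1+0.0079167)^−60) = $871.58.
Lender B: at 8.50% the monthly rate is 0.0070833, so the payment is 41,500 × 0.0070833 / (1 − 1.0070833^−60) = $851.44.
Monthly savings = $871.58 − $851.44 = $20.14.
Break-even = $150.00 / $20.14 = 7.45 → 8 months.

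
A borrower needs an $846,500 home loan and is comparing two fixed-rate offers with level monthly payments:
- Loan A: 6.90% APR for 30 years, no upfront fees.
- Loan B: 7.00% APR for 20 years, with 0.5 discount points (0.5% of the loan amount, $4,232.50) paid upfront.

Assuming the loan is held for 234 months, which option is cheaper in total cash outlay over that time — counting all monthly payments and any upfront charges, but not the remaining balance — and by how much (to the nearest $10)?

Loan A: at 6.90% the monthly rate is 0.0057500, so the payment is 846,500 × 0.0057500 / (1 − 1.0057500^−360) = $5,575.05.
Loan B: monthly rate = 7%/12 = 0.0058333; payment = 846,500 × 0.0058333 / (1 − (1+0.0058333)^−240) = $6,562.91.
Over 234 months: Loan A costs 234 × $5,575.05 = $1,304,561.70; Loan B costs 234 × $6,562.91 + $4,232.50 = $1,539,953.44.
Loan A is cheaper by $1,539,953.44 − $1,304,561.70 = $235,391.74.

Loan A by $235,390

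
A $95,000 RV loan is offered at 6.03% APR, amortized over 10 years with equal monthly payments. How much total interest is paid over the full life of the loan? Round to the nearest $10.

At 6.03% the monthly rate is 0.0050250, so the payment is 95,000 × 0.0050250 / (1 − 1.0050250^−120) = $1,056.13.
Total paid = 120 × $1,056.13 = $126,735.60; interest = $126,735.60 − $95,000 = $31,735.60.

$31,740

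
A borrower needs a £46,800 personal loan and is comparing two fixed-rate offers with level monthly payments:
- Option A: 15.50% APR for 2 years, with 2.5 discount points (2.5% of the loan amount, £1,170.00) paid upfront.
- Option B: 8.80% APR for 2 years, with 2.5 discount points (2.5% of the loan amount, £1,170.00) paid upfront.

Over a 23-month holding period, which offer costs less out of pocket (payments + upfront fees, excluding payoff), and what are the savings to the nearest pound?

Option A: monthly rate = 15.5%/12 = 0.0129167; payment = 46,800 × 0.0129167 / (1 − (1+0.0129167)^−24) = £2,280.31.
Option B: monthly rate = 8.8%/12 = 0.0073333; payment = 46,800 × 0.0073333 / (1 − (1+0.0073333)^−24) = £2,133.75.
Over 23 months: Option A costs 23 × £2,280.31 + £1,170.00 = £53,617.13; Option B costs 23 × £2,133.75 + £1,170.00 = £50,246.25.
Option B is cheaper by £53,617.13 − £50,246.25 = £3,370.88.

Option B by £3,371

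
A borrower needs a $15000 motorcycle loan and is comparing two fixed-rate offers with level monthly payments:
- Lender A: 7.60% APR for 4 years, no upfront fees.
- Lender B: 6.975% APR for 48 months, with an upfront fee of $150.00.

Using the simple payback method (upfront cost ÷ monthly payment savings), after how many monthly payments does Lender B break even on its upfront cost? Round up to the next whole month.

Lender A: monthly rate = 7.6%/12 = 0.0063333; payment = 15,000 × 0.0063333 / (1 − (1+0.0063333)^−48) = $363.38.
Lender B: at 6.975% the monthly rate is 0.0058125, so the payment is 15,000 × 0.0058125 / (1 − 1.0058125^−48) = $359.02.
Monthly savings = $363.38 − $359.02 = $4.36.
Break-even = $150.00 / $4.36 = 34.40 → 35 months.

35 months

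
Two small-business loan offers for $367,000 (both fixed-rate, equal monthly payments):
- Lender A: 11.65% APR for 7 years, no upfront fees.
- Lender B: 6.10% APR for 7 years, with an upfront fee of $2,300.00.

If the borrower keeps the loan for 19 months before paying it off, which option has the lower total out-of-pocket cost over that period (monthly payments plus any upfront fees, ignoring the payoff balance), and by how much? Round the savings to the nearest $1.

Lender B by $17,291

Lender A: monthly rate = 11.65%/12 = 0.0097083; payment = 367,000 × 0.0097083 / (1 − (1+0.0097083)^−84) = $6,410.06.
Lender B: monthly rate = 6.1%/12 = 0.0050833; payment = 367,000 × 0.0050833 / (1 − (1+0.0050833)^−84) = $5,378.95.
Over 19 months: Lender A costs 19 × $6,410.06 = $121,791.14; Lender B costs 19 × $5,378.95 + $2,300.00 = $104,500.05.
Lender B is cheaper by $121,791.14 − $104,500.05 = $17,291.09.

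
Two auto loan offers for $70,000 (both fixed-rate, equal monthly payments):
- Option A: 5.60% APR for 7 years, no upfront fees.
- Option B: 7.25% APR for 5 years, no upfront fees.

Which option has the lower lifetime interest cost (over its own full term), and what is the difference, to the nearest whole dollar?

Option A: at 5.60% the monthly rate is 0.0046667, so the payment is 70,000 × 0.0046667 / (1 − 1.0046667^−84) = $1,009.23.
Total interest on Option A = 84 × $1,009.23 − $70,000 = $14,775.32.
Option B: monthly rate = 7.25%/12 = 0.0060417; payment = 70,000 × 0.0060417 / (1 − (1+0.0060417)^−60) = $1,394.36.
Total interest on Option B = 60 × $1,394.36 − $70,000 = $13,661.60.
Option B is lower by $1,113.72.

Option B by $1,114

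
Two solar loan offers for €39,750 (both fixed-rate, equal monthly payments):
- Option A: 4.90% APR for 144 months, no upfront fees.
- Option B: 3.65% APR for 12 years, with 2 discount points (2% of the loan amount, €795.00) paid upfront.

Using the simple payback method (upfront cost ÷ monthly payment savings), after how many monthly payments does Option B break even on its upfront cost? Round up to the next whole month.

33 months

Option A: monthly rate = 4.9%/12 = 0.0040833; payment = 39,750 × 0.0040833 / (1 − (1+0.0040833)^−144) = €365.65.
Option B: monthly rate = 3.65%/12 = 0.0030417; payment = 39,750 × 0.0030417 / (1 − (1+0.0030417)^−144) = €341.31.
Monthly savings = €365.65 − €341.31 = €24.34.
Break-even = €795.00 / €24.34 = 32.66 → 33 months.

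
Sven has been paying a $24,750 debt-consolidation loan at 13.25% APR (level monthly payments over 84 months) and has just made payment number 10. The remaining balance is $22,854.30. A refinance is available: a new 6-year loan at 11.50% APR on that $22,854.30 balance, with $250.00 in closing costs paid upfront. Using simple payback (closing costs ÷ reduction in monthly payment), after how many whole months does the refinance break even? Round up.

20 months

Current payment = 24,750 × 13.25%/12 / (1 − (1+0.0110417)^−84) = $453.62.
Refinanced payment = 22,854.30 × 0.0095833 / (1 − (1+0.0095833)^−72) = $440.89.
Monthly savings = $453.62 − $440.89 = $12.73.
Break-even = $250.00 / $12.73 = 19.64 → 20 months.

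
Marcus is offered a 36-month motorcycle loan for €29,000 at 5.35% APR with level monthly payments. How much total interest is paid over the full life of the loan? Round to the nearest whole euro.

At 5.35% the monthly rate is 0.0044583, so the payment is 29,000 × 0.0044583 / (1 − 1.0044583^−36) = €873.72.
Total paid = 36 × €873.72 = €31,453.92; interest = €31,453.92 − €29,000 = €2,453.92.

€2,454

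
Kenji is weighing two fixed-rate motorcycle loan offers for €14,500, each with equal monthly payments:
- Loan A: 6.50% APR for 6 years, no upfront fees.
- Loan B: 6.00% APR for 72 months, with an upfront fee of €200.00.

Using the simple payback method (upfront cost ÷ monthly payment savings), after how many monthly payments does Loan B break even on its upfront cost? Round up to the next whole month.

59 months

Loan A: monthly rate = 6.5%/12 = 0.0054167; payment = 14,500 × 0.0054167 / (1 − (1+0.0054167)^−72) = €243.74.
Loan B: monthly rate = 6%/12 = 0.0050000; payment = 14,500 × 0.0050000 / (1 − (1+0.0050000)^−72) = €240.31.
Monthly savings = €243.74 − €240.31 = €3.43.
Break-even = €200.00 / €3.43 = 58.31 → 59 months.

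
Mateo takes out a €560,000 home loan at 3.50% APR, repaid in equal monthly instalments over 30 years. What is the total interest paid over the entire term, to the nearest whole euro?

€345,274

Monthly rate = 3.5%/12 = 0.0029167; payment = 560,000 × 0.0029167 / (1 − (1+0.0029167)^−360) = €2,514.65.
Total paid = 360 × €2,514.65 = €905,274.00; interest = €905,274.00 − €560,000 = €345,274.00.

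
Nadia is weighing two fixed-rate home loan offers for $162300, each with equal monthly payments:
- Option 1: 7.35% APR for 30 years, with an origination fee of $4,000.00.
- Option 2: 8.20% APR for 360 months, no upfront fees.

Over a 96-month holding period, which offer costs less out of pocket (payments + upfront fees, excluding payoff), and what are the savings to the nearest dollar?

Option 1 by $5,159

Option 1: monthly rate = 7.35%/12 = 0.0061250; payment = 162,300 × 0.0061250 / (1 − (1+0.0061250)^−360) = $1,118.20.
Option 2: at 8.20% the monthly rate is 0.0068333, so the payment is 162,300 × 0.0068333 / (1 − 1.0068333^−360) = $1,213.61.
Over 96 months: Option 1 costs 96 × $1,118.20 + $4,000.00 = $111,347.20; Option 2 costs 96 × $1,213.61 = $116,506.56.
Option 1 is cheaper by $116,506.56 − $111,347.20 = $5,159.36.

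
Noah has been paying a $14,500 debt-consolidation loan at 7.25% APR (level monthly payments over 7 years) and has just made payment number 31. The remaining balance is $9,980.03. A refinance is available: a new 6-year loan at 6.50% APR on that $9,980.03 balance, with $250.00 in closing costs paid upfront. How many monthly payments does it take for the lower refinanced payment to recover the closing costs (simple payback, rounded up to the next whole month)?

5 months

Current payment = 14,500 × 7.25%/12 / (1 − (1+0.0060417)^−84) = $220.62.
Refinanced payment = 9,980.03 × 0.0054167 / (1 − (1+0.0054167)^−72) = $167.76.
Monthly savings = $220.62 − $167.76 = $52.86.
Break-even = $250.00 / $52.86 = 4.73 → 5 months.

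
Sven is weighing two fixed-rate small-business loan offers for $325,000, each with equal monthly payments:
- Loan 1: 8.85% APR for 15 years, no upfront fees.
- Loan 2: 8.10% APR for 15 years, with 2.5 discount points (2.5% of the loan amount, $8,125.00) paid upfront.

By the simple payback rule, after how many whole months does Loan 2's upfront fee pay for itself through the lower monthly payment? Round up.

57 months

Loan 1: monthly rate = 8.85%/12 = 0.0073750; payment = 325,000 × 0.0073750 / (1 − (1+0.0073750)^−180) = $3,267.43.
Loan 2: monthly rate = 8.1%/12 = 0.0067500; payment = 325,000 × 0.0067500 / (1 − (1+0.0067500)^−180) = $3,124.66.
Monthly savings = $3,267.43 − $3,124.66 = $142.77.
Break-even = $8,125.00 / $142.77 = 56.91 → 57 months.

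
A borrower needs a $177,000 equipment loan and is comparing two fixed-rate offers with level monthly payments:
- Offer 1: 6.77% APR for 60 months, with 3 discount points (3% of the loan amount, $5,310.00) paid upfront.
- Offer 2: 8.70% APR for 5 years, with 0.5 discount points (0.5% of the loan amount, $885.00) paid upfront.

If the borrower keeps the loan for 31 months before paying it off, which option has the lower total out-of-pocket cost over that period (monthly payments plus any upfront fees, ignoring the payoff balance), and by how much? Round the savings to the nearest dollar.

Offer 1 by $624

Offer 1: monthly rate = 6.77%/12 = 0.0056417; payment = 177,000 × 0.0056417 / (1 − (1+0.0056417)^−60) = $3,485.64.
Offer 2: monthly rate = 8.7%/12 = 0.0072500; payment = 177,000 × 0.0072500 / (1 − (1+0.0072500)^−60) = $3,648.51.
Over 31 months: Offer 1 costs 31 × $3,485.64 + $5,310.00 = $113,364.84; Offer 2 costs 31 × $3,648.51 + $885.00 = $113,988.81.
Offer 1 is cheaper by $113,988.81 − $113,364.84 = $623.97.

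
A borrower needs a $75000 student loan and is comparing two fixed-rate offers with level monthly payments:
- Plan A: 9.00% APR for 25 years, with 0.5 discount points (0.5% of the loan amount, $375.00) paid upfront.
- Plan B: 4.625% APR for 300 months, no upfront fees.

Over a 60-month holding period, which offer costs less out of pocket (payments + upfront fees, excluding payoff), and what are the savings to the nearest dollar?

Plan B by $12,806

Plan A: monthly rate = 9%/12 = 0.0075000; payment = 75,000 × 0.0075000 / (1 − (1+0.0075000)^−300) = $629.40.
Plan B: at 4.625% the monthly rate is 0.0038542, so the payment is 75,000 × 0.0038542 / (1 − 1.0038542^−300) = $422.21.
Over 60 months: Plan A costs 60 × $629.40 + $375.00 = $38,139.00; Plan B costs 60 × $422.21 = $25,332.60.
Plan B is cheaper by $38,139.00 − $25,332.60 = $12,806.40.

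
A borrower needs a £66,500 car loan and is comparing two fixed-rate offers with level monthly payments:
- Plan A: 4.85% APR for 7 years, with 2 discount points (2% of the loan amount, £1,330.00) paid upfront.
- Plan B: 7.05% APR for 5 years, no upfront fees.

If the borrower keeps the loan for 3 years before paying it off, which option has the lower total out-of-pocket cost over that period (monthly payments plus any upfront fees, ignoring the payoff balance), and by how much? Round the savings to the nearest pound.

Plan A by £12,462

Plan A: monthly rate = 4.85%/12 = 0.0040417; payment = 66,500 × 0.0040417 / (1 − (1+0.0040417)^−84) = £935.23.
Plan B: at 7.05% the monthly rate is 0.0058750, so the payment is 66,500 × 0.0058750 / (1 − 1.0058750^−60) = £1,318.35.
Over 36 months: Plan A costs 36 × £935.23 + £1,330.00 = £34,998.28; Plan B costs 36 × £1,318.35 = £47,460.60.
Plan A is cheaper by £47,460.60 − £34,998.28 = £12,462.32.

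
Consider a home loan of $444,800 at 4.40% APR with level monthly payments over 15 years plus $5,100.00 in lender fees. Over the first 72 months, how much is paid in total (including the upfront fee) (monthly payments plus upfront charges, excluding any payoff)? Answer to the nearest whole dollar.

Monthly rate = 4.4%/12 = 0.0036667; payment = 444,800 × 0.0036667 / (1 − (1+0.0036667)^−180) = $3,380.00.
Total outlay = 72 × $3,380.00 + $5,100.00 = $248,460.00.

$248,460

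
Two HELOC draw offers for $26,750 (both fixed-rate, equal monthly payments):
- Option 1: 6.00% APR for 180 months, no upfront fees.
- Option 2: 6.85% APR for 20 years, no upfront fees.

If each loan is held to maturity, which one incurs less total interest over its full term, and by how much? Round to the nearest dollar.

Option 1 by $8,566

Option 1: monthly rate = 6%/12 = 0.0050000; payment = 26,750 × 0.0050000 / (1 − (1+0.0050000)^−180) = $225.73.
Total interest on Option 1 = 180 × $225.73 − $26,750 = $13,881.40.
Option 2: at 6.85% the monthly rate is 0.0057083, so the payment is 26,750 × 0.0057083 / (1 − 1.0057083^−240) = $204.99.
Total interest on Option 2 = 240 × $204.99 − $26,750 = $22,447.60.
Option 1 is lower by $8,566.20.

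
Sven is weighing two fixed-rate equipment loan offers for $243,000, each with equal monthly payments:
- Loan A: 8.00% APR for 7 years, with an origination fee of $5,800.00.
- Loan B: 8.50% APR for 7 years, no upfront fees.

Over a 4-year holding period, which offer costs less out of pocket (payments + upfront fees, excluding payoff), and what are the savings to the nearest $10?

Loan B by $2,880

Loan A: monthly rate = 8%/12 = 0.0066667; payment = 243,000 × 0.0066667 / (1 − (1+0.0066667)^−84) = $3,787.45.
Loan B: at 8.50% the monthly rate is 0.0070833, so the payment is 243,000 × 0.0070833 / (1 − 1.0070833^−84) = $3,848.27.
Over 48 months: Loan A costs 48 × $3,787.45 + $5,800.00 = $187,597.60; Loan B costs 48 × $3,848.27 = $184,716.96.
Loan B is cheaper by $187,597.60 − $184,716.96 = $2,880.64.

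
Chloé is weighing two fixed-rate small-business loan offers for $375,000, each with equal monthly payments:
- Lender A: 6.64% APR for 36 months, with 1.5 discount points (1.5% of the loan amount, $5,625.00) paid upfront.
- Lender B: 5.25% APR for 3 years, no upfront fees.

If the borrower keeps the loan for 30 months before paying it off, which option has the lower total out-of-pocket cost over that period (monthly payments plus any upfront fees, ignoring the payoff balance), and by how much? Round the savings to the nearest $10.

Lender B by $12,710

Lender A: monthly rate = 6.64%/12 = 0.0055333; payment = 375,000 × 0.0055333 / (1 − (1+0.0055333)^−36) = $11,517.29.
Lender B: monthly rate = 5.25%/12 = 0.0043750; payment = 375,000 × 0.0043750 / (1 − (1+0.0043750)^−36) = $11,281.23.
Over 30 months: Lender A costs 30 × $11,517.29 + $5,625.00 = $351,143.70; Lender B costs 30 × $11,281.23 = $338,436.90.
Lender B is cheaper by $351,143.70 − $338,436.90 = $12,706.80.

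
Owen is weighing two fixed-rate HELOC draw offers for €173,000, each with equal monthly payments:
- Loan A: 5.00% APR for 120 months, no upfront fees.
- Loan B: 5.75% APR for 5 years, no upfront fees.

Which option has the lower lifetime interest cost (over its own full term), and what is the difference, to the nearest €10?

Loan B by €20,720

Loan A: monthly rate = 5%/12 = 0.0041667; payment = 173,000 × 0.0041667 / (1 − (1+0.0041667)^−120) = €1,834.93.
Total interest on Loan A = 120 × €1,834.93 − €173,000 = €47,191.60.
Loan B: monthly rate = 5.75%/12 = 0.0047917; payment = 173,000 × 0.0047917 / (1 − (1+0.0047917)^−60) = €3,324.50.
Total interest on Loan B = 60 × €3,324.50 − €173,000 = €26,470.00.
Loan B is lower by €20,721.60.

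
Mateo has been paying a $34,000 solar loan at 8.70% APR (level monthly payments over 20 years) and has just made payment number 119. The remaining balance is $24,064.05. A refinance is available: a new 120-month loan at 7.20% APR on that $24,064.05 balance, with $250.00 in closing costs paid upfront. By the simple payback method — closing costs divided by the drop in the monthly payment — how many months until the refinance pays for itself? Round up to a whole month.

15 months

Current payment = 34,000 × 8.7%/12 / (1 − (1+0.0072500)^−240) = $299.38.
Refinanced payment = 24,064.05 × 0.0060000 / (1 − (1+0.0060000)^−120) = $281.89.
Monthly savings = $299.38 − $281.89 = $17.49.
Break-even = $250.00 / $17.49 = 14.29 → 15 months.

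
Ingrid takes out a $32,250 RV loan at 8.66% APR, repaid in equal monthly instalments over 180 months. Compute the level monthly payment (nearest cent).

$320.61

Monthly rate = 8.66%/12 = 0.0072167; payment = 32,250 × 0.0072167 / (1 − (1+0.0072167)^−180) = $320.61.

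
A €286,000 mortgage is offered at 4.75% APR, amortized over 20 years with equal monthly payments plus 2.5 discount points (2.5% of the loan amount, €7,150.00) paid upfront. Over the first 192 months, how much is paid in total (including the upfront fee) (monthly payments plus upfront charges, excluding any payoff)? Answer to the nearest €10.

Monthly rate = 4.75%/12 = 0.0039583; payment = 286,000 × 0.0039583 / (1 − (1+0.0039583)^−240) = €1,848.20.
Total outlay = 192 × €1,848.20 + €7,150.00 = €362,004.40.

€362,000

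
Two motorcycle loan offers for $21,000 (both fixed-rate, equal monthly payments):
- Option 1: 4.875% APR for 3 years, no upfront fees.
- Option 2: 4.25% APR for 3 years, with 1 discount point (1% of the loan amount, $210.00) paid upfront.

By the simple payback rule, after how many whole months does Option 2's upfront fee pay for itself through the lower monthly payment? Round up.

Option 1: monthly rate = 4.875%/12 = 0.0040625; payment = 21,000 × 0.0040625 / (1 − (1+0.0040625)^−36) = $628.21.
Option 2: at 4.25% the monthly rate is 0.0035417, so the payment is 21,000 × 0.0035417 / (1 − 1.0035417^−36) = $622.34.
Monthly savings = $628.21 − $622.34 = $5.87.
Break-even = $210.00 / $5.87 = 35.78 → 36 months.

36 months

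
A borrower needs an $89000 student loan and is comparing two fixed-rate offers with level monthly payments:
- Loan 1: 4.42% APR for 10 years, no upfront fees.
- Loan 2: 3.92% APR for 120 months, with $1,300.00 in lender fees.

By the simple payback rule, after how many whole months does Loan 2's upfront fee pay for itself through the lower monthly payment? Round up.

62 months

Loan 1: at 4.42% the monthly rate is 0.0036833, so the payment is 89,000 × 0.0036833 / (1 − 1.0036833^−120) = $918.95.
Loan 2: monthly rate = 3.92%/12 = 0.0032667; payment = 89,000 × 0.0032667 / (1 − (1+0.0032667)^−120) = $897.70.
Monthly savings = $918.95 − $897.70 = $21.25.
Break-even = $1,300.00 / $21.25 = 61.18 → 62 months.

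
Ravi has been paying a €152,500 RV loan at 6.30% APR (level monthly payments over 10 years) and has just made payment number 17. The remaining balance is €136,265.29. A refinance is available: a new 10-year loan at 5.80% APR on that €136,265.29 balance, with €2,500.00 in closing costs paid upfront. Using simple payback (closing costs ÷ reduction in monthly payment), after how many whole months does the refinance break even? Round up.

Current payment = 152,500 × 6.3%/12 / (1 − (1+0.0052500)^−120) = €1,716.13.
Refinanced payment = 136,265.29 × 0.0048333 / (1 − (1+0.0048333)^−120) = €1,499.17.
Monthly savings = €1,716.13 − €1,499.17 = €216.96.
Break-even = €2,500.00 / €216.96 = 11.52 → 12 months.

12 months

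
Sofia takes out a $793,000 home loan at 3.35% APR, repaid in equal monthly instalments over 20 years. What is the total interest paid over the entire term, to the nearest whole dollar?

$296,166

Monthly rate = 3.35%/12 = 0.0027917; payment = 793,000 × 0.0027917 / (1 − (1+0.0027917)^−240) = $4,538.19.
Total paid = 240 × $4,538.19 = $1,089,165.60; interest = $1,089,165.60 − $793,000 = $296,165.60.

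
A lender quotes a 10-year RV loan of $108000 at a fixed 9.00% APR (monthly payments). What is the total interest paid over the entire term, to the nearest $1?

Monthly rate = 9%/12 = 0.0075000; payment = 108,000 × 0.0075000 / (1 − (1+0.0075000)^−120) = $1,368.10.
Total paid = 120 × $1,368.10 = $164,172.00; interest = $164,172.00 − $108,000 = $56,172.00.

$56,172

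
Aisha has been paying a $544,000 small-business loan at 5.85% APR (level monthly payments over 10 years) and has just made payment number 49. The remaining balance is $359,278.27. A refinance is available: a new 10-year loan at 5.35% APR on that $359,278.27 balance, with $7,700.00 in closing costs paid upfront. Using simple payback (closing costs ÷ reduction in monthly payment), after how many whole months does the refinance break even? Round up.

Current payment = 544,000 × 5.85%/12 / (1 − (1+0.0048750)^−120) = $5,998.62.
Refinanced payment = 359,278.27 × 0.0044583 / (1 − (1+0.0044583)^−120) = $3,872.46.
Monthly savings = $5,998.62 − $3,872.46 = $2,126.16.
Break-even = $7,700.00 / $2,126.16 = 3.62 → 4 months.

4 months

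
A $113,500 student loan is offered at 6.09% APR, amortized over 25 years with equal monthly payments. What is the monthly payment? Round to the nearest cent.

$737.54

At 6.09% the monthly rate is 0.0050750, so the payment is 113,500 × 0.0050750 / (1 − 1.0050750^−300) = $737.54.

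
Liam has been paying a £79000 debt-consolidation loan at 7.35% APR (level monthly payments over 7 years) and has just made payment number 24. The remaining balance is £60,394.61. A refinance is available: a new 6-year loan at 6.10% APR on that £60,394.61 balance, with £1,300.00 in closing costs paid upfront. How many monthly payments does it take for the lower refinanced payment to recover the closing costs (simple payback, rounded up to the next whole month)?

Current payment = 79,000 × 7.35%/12 / (1 − (1+0.0061250)^−84) = £1,205.88.
Refinanced payment = 60,394.61 × 0.0050833 / (1 − (1+0.0050833)^−72) = £1,003.77.
Monthly savings = £1,205.88 − £1,003.77 = £202.11.
Break-even = £1,300.00 / £202.11 = 6.43 → 7 months.

7 months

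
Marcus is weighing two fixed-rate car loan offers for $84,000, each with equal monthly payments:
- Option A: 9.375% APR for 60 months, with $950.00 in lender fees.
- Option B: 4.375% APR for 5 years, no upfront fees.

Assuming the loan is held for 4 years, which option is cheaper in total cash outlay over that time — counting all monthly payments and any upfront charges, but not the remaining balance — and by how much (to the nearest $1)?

Option A: monthly rate = 9.375%/12 = 0.0078125; payment = 84,000 × 0.0078125 / (1 − (1+0.0078125)^−60) = $1,759.03.
Option B: at 4.375% the monthly rate is 0.0036458, so the payment is 84,000 × 0.0036458 / (1 − 1.0036458^−60) = $1,561.24.
Over 48 months: Option A costs 48 × $1,759.03 + $950.00 = $85,383.44; Option B costs 48 × $1,561.24 = $74,939.52.
Option B is cheaper by $85,383.44 − $74,939.52 = $10,443.92.

Option B by $10,444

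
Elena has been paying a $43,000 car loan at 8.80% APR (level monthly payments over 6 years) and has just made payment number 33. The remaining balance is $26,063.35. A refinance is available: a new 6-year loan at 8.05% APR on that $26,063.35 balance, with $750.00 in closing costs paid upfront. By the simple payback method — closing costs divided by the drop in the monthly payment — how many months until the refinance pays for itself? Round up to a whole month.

Current payment = 43,000 × 8.8%/12 / (1 − (1+0.0073333)^−72) = $770.84.
Refinanced payment = 26,063.35 × 0.0067083 / (1 − (1+0.0067083)^−72) = $457.61.
Monthly savings = $770.84 − $457.61 = $313.23.
Break-even = $750.00 / $313.23 = 2.39 → 3 months.

3 months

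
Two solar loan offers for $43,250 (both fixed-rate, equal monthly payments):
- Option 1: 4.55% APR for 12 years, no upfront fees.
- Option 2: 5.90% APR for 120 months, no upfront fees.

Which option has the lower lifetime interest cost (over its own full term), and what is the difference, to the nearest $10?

Option 1: monthly rate = 4.55%/12 = 0.0037917; payment = 43,250 × 0.0037917 / (1 − (1+0.0037917)^−144) = $390.32.
Total interest on Option 1 = 144 × $390.32 − $43,250 = $12,956.08.
Option 2: monthly rate = 5.9%/12 = 0.0049167; payment = 43,250 × 0.0049167 / (1 − (1+0.0049167)^−120) = $477.99.
Total interest on Option 2 = 120 × $477.99 − $43,250 = $14,108.80.
Option 1 is lower by $1,152.72.

Option 1 by $1,150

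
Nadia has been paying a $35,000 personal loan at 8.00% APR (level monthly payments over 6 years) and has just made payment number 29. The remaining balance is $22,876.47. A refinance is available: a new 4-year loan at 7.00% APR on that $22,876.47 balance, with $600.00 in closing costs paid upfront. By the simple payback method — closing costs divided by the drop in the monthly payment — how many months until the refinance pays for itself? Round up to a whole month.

Current payment = 35,000 × 8%/12 / (1 − (1+0.0066667)^−72) = $613.66.
Refinanced payment = 22,876.47 × 0.0058333 / (1 − (1+0.0058333)^−48) = $547.81.
Monthly savings = $613.66 − $547.81 = $65.85.
Break-even = $600.00 / $65.85 = 9.11 → 10 months.

10 months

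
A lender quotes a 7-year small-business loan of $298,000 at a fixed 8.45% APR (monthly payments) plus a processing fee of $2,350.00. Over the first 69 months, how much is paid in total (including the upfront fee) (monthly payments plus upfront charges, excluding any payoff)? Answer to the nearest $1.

At 8.45% the monthly rate is 0.0070417, so the payment is 298,000 × 0.0070417 / (1 − 1.0070417^−84) = $4,711.78.
Total outlay = 69 × $4,711.78 + $2,350.00 = $327,462.82.

$327,463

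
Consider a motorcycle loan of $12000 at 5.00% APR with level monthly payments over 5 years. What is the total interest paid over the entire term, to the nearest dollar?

Monthly rate = 5%/12 = 0.0041667; payment = 12,000 × 0.0041667 / (1 − (1+0.0041667)^−60) = $226.45.
Total paid = 60 × $226.45 = $13,587.00; interest = $13,587.00 − $12,000 = $1,587.00.

$1,587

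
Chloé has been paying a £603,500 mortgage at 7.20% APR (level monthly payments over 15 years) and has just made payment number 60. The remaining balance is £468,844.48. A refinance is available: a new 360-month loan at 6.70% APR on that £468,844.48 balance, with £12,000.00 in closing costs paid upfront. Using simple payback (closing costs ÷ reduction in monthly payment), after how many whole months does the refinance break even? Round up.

Current payment = 603,500 × 7.2%/12 / (1 − (1+0.0060000)^−180) = £5,492.13.
Refinanced payment = 468,844.48 × 0.0055833 / (1 − (1+0.0055833)^−360) = £3,025.35.
Monthly savings = £5,492.13 − £3,025.35 = £2,466.78.
Break-even = £12,000.00 / £2,466.78 = 4.86 → 5 months.

5 months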